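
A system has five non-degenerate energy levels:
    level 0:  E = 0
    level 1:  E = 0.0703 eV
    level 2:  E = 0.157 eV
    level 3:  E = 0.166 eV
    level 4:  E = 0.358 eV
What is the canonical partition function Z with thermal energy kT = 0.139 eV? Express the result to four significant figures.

Eᵢ/kT = 0, 0.505755, 1.12950, 1.19424, 2.57554.
Z = Σ e^(−Eᵢ/kT) = e^(−0) + e^(−0.505755) + e^(−1.12950) + e^(−1.19424) + e^(−2.57554) = 1.00000 + 0.603050 + 0.323195 + 0.302934 + 0.0761127 = 2.30529.

Z = 2.305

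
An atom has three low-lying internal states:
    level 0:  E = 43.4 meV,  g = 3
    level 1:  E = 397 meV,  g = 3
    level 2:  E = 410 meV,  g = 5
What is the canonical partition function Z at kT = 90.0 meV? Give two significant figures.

Eᵢ/kT = 0.4822, 4.411, 4.556.
Z = Σ gᵢe^(−Eᵢ/kT) = 3·e^(−0.4822) + 3·e^(−4.411) + 5·e^(−4.556) = 1.852 + 0.03643 + 0.05252 = 1.941.

Z = 1.9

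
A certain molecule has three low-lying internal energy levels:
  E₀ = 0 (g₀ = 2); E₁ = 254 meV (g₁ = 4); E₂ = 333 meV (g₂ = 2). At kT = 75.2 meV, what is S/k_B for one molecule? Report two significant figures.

1.0

Eᵢ/kT = 0, 3.378, 4.428.
Z = Σ gᵢe^(−Eᵢ/kT) = 2·e^(−0) + 4·e^(−3.378) + 2·e^(−4.428) = 2.000 + 0.1365 + 0.02388 = 2.160.
⟨E⟩ = Σ EᵢPᵢ = 19.73 meV.
S/k_B = ln Z + ⟨E⟩/kT = ln(2.160) + 19.73/75.2 = 0.7701 + 0.2624 = 1.0.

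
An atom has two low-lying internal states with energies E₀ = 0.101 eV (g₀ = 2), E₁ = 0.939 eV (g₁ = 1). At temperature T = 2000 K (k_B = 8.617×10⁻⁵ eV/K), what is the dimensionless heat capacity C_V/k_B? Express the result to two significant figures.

k_BT = 8.617×10⁻⁵ × 2000 K = 0.1723 eV.
Eᵢ/kT = 0.5862, 5.450.
Z = Σ gᵢe^(−Eᵢ/kT) = 2·e^(−0.5862) + 1·e^(−5.450) = 1.113 + 0.004296 = 1.117.
⟨E⟩ = 0.1042 eV, ⟨E²⟩ = 0.01356 eV².
C_V/k_B = (⟨E²⟩ − ⟨E⟩²)/(kT)² = (0.01356 − 0.01086)/0.02969 = 0.091.

0.091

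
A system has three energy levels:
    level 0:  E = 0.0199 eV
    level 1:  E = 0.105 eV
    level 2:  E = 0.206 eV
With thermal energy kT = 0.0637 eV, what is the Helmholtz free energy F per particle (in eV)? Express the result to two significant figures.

Eᵢ/kT = 0.3124, 1.648, 3.234.
Z = Σ e^(−Eᵢ/kT) = e^(−0.3124) + e^(−1.648) + e^(−3.234) = 0.7317 + 0.1924 + 0.03940 = 0.9635.
F = −kT ln Z = −0.0637 × ln(0.9635) = −0.0637 × -0.03718 = 0.0024 eV.

0.0024 eV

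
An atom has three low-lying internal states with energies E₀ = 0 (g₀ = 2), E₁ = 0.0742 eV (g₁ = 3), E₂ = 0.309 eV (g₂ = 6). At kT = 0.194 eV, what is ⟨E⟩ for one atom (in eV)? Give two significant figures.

Eᵢ/kT = 0, 0.3825, 1.593.
Z = Σ gᵢe^(−Eᵢ/kT) = 2·e^(−0) + 3·e^(−0.3825) + 6·e^(−1.593) = 2.000 + 2.046 + 1.220 = 5.266.
⟨E⟩ = Σ Eᵢ gᵢe^(−Eᵢ/kT) / Z = (0·2.000 + 0.0742·2.046 + 0.309·1.220) / 5.266 = 0.10 eV.

0.10 eV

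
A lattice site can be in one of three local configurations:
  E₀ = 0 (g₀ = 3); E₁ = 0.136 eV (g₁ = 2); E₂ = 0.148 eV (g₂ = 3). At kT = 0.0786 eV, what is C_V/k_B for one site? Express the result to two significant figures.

Eᵢ/kT = 0, 1.730, 1.883.
Z = Σ gᵢe^(−Eᵢ/kT) = 3·e^(−0) + 2·e^(−1.730) + 3·e^(−1.883) = 3.000 + 0.3546 + 0.4564 = 3.811.
⟨E⟩ = 0.03038 eV, ⟨E²⟩ = 0.004344 eV².
C_V/k_B = (⟨E²⟩ − ⟨E⟩²)/(kT)² = (0.004344 − 0.0009229)/0.006178 = 0.55.

0.55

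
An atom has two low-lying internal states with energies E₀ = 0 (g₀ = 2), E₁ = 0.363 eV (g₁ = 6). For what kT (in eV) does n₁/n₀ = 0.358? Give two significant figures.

n₁/n₀ = (g₁/g₀) exp[−(E₁−E₀)/kT] = 0.358.
⇒ (E₁−E₀)/kT = ln((6/2)/0.358) = ln(8.380) = 2.126.
kT = 0.363 eV / 2.126 = 0.17 eV.

0.17 eV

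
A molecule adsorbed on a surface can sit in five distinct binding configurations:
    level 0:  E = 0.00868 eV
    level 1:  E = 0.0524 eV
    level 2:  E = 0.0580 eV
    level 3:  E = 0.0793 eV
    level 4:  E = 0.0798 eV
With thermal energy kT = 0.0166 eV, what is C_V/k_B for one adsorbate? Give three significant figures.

Eᵢ/kT = 0.52289, 3.1566, 3.4940, 4.7771, 4.8072.
Z = Σ e^(−Eᵢ/kT) = e^(−0.52289) + e^(−3.1566) + e^(−3.4940) + e^(−4.7771) + e^(−4.8072) = 0.59280 + 0.042570 + 0.030379 + 0.0084204 + 0.0081707 = 0.68234.
⟨E⟩ = 0.015327 eV, ⟨E²⟩ = 0.00054039 eV².
C_V/k_B = (⟨E²⟩ − ⟨E⟩²)/(kT)² = (0.00054039 − 0.00023492)/0.00027556 = 1.11.

1.11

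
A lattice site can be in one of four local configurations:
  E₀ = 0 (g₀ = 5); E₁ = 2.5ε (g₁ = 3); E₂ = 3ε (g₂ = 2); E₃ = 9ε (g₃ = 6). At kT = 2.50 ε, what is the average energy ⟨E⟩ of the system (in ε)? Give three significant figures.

0.879 ε

Eᵢ/kT = 0, 1.0000, 1.2000, 3.6000.
Z = Σ gᵢe^(−Eᵢ/kT) = 5·e^(−0) + 3·e^(−1.0000) + 2·e^(−1.2000) + 6·e^(−3.6000) = 5.0000 + 1.1036 + 0.60239 + 0.16394 = 6.8699.
⟨E⟩ = Σ Eᵢ gᵢe^(−Eᵢ/kT) / Z = (0·5.0000 + 2.5·1.1036 + 3·0.60239 + 9·0.16394) / 6.8699 = 0.879 ε.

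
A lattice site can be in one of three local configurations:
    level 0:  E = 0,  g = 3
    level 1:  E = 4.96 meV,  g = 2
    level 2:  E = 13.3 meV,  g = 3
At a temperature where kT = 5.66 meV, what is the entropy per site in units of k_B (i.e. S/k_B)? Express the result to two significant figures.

Eᵢ/kT = 0, 0.8763, 2.350.
Z = Σ gᵢe^(−Eᵢ/kT) = 3·e^(−0) + 2·e^(−0.8763) + 3·e^(−2.350) = 3.000 + 0.8326 + 0.2861 = 4.119.
⟨E⟩ = Σ EᵢPᵢ = 1.926 meV.
S/k_B = ln Z + ⟨E⟩/kT = ln(4.119) + 1.926/5.66 = 1.416 + 0.3403 = 1.8.

1.8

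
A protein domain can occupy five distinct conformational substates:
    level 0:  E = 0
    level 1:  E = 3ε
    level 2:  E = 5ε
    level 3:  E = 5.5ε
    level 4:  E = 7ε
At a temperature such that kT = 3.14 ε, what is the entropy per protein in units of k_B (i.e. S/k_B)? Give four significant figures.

1.286

Eᵢ/kT = 0, 0.955414, 1.59236, 1.75159, 2.22930.
Z = Σ e^(−Eᵢ/kT) = e^(−0) + e^(−0.955414) + e^(−1.59236) + e^(−1.75159) + e^(−2.22930) = 1.00000 + 0.384653 + 0.203445 + 0.173498 + 0.107604 = 1.86920.
⟨E⟩ = Σ EᵢPᵢ = 2.07503 ε.
S/k_B = ln Z + ⟨E⟩/kT = ln(1.86920) + 2.07503/3.14 = 0.625511 + 0.660838 = 1.286.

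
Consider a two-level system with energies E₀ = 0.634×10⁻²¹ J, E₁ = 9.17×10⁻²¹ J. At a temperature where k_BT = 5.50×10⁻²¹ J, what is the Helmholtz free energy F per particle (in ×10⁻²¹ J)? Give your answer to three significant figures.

-0.423 ×10⁻²¹ J

Eᵢ/kT = 0.11527, 1.6673.
Z = Σ e^(−Eᵢ/kT) = e^(−0.11527) + e^(−1.6673) = 0.89113 + 0.18876 = 1.0799.
F = −kT ln Z = −5.50 × ln(1.0799) = −5.50 × 0.076868 = -0.423 ×10⁻²¹ J.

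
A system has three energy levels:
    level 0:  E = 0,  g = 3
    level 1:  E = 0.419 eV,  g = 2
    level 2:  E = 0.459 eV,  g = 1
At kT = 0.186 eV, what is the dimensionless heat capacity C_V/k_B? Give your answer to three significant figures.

0.438

Eᵢ/kT = 0, 2.2527, 2.4677.
Z = Σ gᵢe^(−Eᵢ/kT) = 3·e^(−0) + 2·e^(−2.2527) + 1·e^(−2.4677) = 3.0000 + 0.21023 + 0.084780 = 3.2950.
⟨E⟩ = 0.038543 eV, ⟨E²⟩ = 0.016622 eV².
C_V/k_B = (⟨E²⟩ − ⟨E⟩²)/(kT)² = (0.016622 − 0.0014856)/0.034596 = 0.438.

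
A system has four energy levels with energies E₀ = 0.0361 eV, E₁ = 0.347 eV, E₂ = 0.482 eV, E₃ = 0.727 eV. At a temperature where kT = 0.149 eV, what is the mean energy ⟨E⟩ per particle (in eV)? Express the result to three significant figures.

Eᵢ/kT = 0.24228, 2.3289, 3.2349, 4.8792.
Z = Σ e^(−Eᵢ/kT) = e^(−0.24228) + e^(−2.3289) + e^(−3.2349) + e^(−4.8792) = 0.78484 + 0.097403 + 0.039364 + 0.0076031 = 0.92921.
⟨E⟩ = Σ Eᵢ e^(−Eᵢ/kT) / Z = (0.0361·0.78484 + 0.347·0.097403 + 0.482·0.039364 + 0.727·0.0076031) / 0.92921 = 0.0932 eV.

0.0932 eV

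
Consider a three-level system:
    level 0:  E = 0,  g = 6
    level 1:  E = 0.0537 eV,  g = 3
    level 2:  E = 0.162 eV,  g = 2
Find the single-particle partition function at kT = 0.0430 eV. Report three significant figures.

Z = 6.91

Eᵢ/kT = 0, 1.2488, 3.7674.
Z = Σ gᵢe^(−Eᵢ/kT) = 6·e^(−0) + 3·e^(−1.2488) + 2·e^(−3.7674) = 6.0000 + 0.86055 + 0.046224 = 6.9068.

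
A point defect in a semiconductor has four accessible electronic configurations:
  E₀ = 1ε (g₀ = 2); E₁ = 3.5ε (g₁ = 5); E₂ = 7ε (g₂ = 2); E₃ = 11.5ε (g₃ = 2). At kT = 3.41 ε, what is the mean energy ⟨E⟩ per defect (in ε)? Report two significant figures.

2.9 ε

Eᵢ/kT = 0.2933, 1.026, 2.053, 3.372.
Z = Σ gᵢe^(−Eᵢ/kT) = 2·e^(−0.2933) + 5·e^(−1.026) + 2·e^(−2.053) + 2·e^(−3.372) = 1.492 + 1.792 + 0.2567 + 0.06864 = 3.609.
⟨E⟩ = Σ Eᵢ gᵢe^(−Eᵢ/kT) / Z = (1·1.492 + 3.5·1.792 + 7·0.2567 + 11.5·0.06864) / 3.609 = 2.9 ε.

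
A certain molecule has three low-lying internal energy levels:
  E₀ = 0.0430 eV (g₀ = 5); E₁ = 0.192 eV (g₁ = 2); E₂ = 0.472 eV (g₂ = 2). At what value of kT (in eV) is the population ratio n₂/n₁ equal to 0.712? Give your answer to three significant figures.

0.824 eV

n₂/n₁ = (g₂/g₁) exp[−(E₂−E₁)/kT] = 0.712.
⇒ (E₂−E₁)/kT = ln((2/2)/0.712) = ln(1.4045) = 0.33968.
kT = 0.280 eV / 0.33968 = 0.824 eV.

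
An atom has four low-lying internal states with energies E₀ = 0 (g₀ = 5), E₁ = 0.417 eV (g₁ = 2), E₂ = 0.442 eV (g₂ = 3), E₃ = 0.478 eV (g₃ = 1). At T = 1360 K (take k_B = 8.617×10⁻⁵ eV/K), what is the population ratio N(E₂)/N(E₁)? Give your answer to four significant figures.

1.212

k_BT = 8.617×10⁻⁵ × 1360 K = 0.117191 eV.
n₂/n₁ = (g₂/g₁) exp[−(E₂−E₁)/kT] = (3/2) × exp(−(0.025 eV)/(0.117191 eV)) = (3/2) × exp(-0.213327) = 1.212.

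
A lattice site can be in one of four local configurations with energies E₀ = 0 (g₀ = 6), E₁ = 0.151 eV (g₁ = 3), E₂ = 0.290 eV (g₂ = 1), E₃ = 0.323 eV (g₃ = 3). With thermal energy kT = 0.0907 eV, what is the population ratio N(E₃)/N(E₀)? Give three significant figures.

n₃/n₀ = (g₃/g₀) exp[−(E₃−E₀)/kT] = (3/6) × exp(−(0.323 eV)/(0.0907 eV)) = (3/6) × exp(-3.5612) = 0.0142.

0.0142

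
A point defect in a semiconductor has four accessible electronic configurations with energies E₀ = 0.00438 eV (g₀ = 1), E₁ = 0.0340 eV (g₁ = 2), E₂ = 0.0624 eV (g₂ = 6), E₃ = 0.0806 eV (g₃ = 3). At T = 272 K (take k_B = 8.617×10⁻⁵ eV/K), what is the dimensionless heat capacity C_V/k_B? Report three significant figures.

k_BT = 8.617×10⁻⁵ × 272 K = 0.023438 eV.
Eᵢ/kT = 0.18688, 1.4506, 2.6623, 3.4389.
Z = Σ gᵢe^(−Eᵢ/kT) = 1·e^(−0.18688) + 2·e^(−1.4506) + 6·e^(−2.6623) + 3·e^(−3.4389) = 0.82954 + 0.46886 + 0.41873 + 0.096300 = 1.8134.
⟨E⟩ = 0.029483 eV, ⟨E²⟩ = 0.0015518 eV².
C_V/k_B = (⟨E²⟩ − ⟨E⟩²)/(kT)² = (0.0015518 − 0.00086925)/0.00054934 = 1.24.

1.24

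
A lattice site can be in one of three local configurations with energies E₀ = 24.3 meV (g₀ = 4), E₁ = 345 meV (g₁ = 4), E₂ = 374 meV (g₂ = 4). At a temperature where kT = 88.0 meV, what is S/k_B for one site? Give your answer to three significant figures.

1.59

Eᵢ/kT = 0.27614, 3.9205, 4.2500.
Z = Σ gᵢe^(−Eᵢ/kT) = 4·e^(−0.27614) + 4·e^(−3.9205) + 4·e^(−4.2500) = 3.0348 + 0.079325 + 0.057057 = 3.1712.
⟨E⟩ = Σ EᵢPᵢ = 38.614 meV.
S/k_B = ln Z + ⟨E⟩/kT = ln(3.1712) + 38.614/88.0 = 1.1541 + 0.43880 = 1.59.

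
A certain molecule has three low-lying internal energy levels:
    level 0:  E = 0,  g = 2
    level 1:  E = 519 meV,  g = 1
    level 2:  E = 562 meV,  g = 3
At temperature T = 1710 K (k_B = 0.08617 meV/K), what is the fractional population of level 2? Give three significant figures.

k_BT = 0.08617 × 1710 K = 147.35 meV.
Eᵢ/kT = 0, 3.5222, 3.8140.
Z = Σ gᵢe^(−Eᵢ/kT) = 2·e^(−0) + 1·e^(−3.5222) + 3·e^(−3.8140) = 2.0000 + 0.029534 + 0.066179 = 2.0957.
P₂ = g₂ e^(−E₂/kT) / Z = 0.066179/2.0957 = 0.0316.

0.0316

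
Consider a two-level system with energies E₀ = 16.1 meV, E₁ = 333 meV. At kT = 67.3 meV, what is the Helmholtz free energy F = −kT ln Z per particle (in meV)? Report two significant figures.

15 meV

Eᵢ/kT = 0.2392, 4.948.
Z = Σ e^(−Eᵢ/kT) = e^(−0.2392) + e^(−4.948) = 0.7873 + 0.007098 = 0.7944.
F = −kT ln Z = −67.3 × ln(0.7944) = −67.3 × -0.2302 = 15 meV.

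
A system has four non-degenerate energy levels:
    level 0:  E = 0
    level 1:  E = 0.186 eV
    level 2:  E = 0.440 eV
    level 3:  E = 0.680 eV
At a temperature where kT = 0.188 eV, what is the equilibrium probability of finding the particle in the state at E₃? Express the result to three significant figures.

Eᵢ/kT = 0, 0.98936, 2.3404, 3.6170.
Z = Σ e^(−Eᵢ/kT) = e^(−0) + e^(−0.98936) + e^(−2.3404) + e^(−3.6170) = 1.0000 + 0.37181 + 0.096289 + 0.026863 = 1.4950.
P₃ = e^(−E₃/kT) / Z = 0.026863/1.4950 = 0.0180.

0.0180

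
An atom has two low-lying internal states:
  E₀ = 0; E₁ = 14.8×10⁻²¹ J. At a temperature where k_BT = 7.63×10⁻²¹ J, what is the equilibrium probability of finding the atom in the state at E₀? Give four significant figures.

Eᵢ/kT = 0, 1.93971.
Z = Σ e^(−Eᵢ/kT) = e^(−0) + e^(−1.93971) = 1.00000 + 0.143746 = 1.14375.
P₀ = e^(−E₀/kT) / Z = 1.00000/1.14375 = 0.8743.

0.8743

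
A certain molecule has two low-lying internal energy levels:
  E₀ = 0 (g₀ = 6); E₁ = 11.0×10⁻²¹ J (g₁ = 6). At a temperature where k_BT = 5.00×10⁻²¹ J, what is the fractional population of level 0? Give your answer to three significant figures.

Eᵢ/kT = 0, 2.2000.
Z = Σ gᵢe^(−Eᵢ/kT) = 6·e^(−0) + 6·e^(−2.2000) = 6.0000 + 0.66482 = 6.6648.
P₀ = g₀ e^(−E₀/kT) / Z = 6.0000/6.6648 = 0.900.

0.900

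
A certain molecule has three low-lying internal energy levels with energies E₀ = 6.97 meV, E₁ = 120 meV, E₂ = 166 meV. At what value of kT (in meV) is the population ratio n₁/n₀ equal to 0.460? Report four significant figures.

145.6 meV

n₁/n₀ = exp[−(E₁−E₀)/kT] = 0.460.
⇒ (E₁−E₀)/kT = ln(1/0.460) = ln(2.17391) = 0.776527.
kT = 113.03 meV / 0.776527 = 145.6 meV.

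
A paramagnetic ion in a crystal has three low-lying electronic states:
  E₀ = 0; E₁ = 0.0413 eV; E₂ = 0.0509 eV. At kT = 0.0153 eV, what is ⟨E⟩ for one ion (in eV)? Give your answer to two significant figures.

0.0042 eV

Eᵢ/kT = 0, 2.699, 3.327.
Z = Σ e^(−Eᵢ/kT) = e^(−0) + e^(−2.699) + e^(−3.327) = 1.000 + 0.06727 + 0.03590 = 1.103.
⟨E⟩ = Σ Eᵢ e^(−Eᵢ/kT) / Z = (0·1.000 + 0.0413·0.06727 + 0.0509·0.03590) / 1.103 = 0.0042 eV.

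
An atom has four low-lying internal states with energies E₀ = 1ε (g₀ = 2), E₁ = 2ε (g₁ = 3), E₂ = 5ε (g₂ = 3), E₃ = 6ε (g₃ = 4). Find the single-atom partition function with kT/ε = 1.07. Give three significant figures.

Z = 1.29

Eᵢ/kT = 0.93458, 1.8692, 4.6729, 5.6075.
Z = Σ gᵢe^(−Eᵢ/kT) = 2·e^(−0.93458) + 3·e^(−1.8692) + 3·e^(−4.6729) + 4·e^(−5.6075) = 0.78550 + 0.46274 + 0.028035 + 0.014681 = 1.2910.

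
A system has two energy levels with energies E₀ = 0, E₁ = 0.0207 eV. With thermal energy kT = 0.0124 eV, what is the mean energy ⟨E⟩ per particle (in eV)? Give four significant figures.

0.003281 eV

Eᵢ/kT = 0, 1.66935.
Z = Σ e^(−Eᵢ/kT) = e^(−0) + e^(−1.66935) = 1.00000 + 0.188369 = 1.18837.
⟨E⟩ = Σ Eᵢ e^(−Eᵢ/kT) / Z = (0·1.00000 + 0.0207·0.188369) / 1.18837 = 0.003281 eV.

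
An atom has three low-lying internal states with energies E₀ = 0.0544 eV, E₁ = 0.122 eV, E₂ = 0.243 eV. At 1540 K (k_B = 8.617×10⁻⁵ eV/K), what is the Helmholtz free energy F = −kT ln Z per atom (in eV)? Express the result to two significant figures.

-0.027 eV

k_BT = 8.617×10⁻⁵ × 1540 K = 0.1327 eV.
Eᵢ/kT = 0.4099, 0.9194, 1.831.
Z = Σ e^(−Eᵢ/kT) = e^(−0.4099) + e^(−0.9194) + e^(−1.831) = 0.6637 + 0.3988 + 0.1603 = 1.223.
F = −kT ln Z = −0.1327 × ln(1.223) = −0.1327 × 0.2013 = -0.027 eV.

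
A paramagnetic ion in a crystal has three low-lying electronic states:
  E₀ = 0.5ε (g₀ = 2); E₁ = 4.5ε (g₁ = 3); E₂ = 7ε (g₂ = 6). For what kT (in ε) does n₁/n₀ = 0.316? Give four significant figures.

2.568 ε

n₁/n₀ = (g₁/g₀) exp[−(E₁−E₀)/kT] = 0.316.
⇒ (E₁−E₀)/kT = ln((3/2)/0.316) = ln(4.74684) = 1.55748.
kT = 4.0ε / 1.55748 = 2.568 ε.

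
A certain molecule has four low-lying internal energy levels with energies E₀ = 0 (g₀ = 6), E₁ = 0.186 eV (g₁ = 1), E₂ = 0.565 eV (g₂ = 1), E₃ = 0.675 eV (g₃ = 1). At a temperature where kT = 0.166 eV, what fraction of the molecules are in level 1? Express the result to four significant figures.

Eᵢ/kT = 0, 1.12048, 3.40361, 4.06627.
Z = Σ gᵢe^(−Eᵢ/kT) = 6·e^(−0) + 1·e^(−1.12048) + 1·e^(−3.40361) + 1·e^(−4.06627) = 6.00000 + 0.326123 + 0.0332530 + 0.0171412 = 6.37652.
P₁ = g₁ e^(−E₁/kT) / Z = 0.326123/6.37652 = 0.05114.

0.05114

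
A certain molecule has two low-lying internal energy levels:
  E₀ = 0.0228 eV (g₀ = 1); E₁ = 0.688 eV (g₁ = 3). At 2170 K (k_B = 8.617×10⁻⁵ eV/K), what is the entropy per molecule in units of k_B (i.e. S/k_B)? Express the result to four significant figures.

k_BT = 8.617×10⁻⁵ × 2170 K = 0.186989 eV.
Eᵢ/kT = 0.121932, 3.67936.
Z = Σ gᵢe^(−Eᵢ/kT) = 1·e^(−0.121932) + 3·e^(−3.67936) = 0.885209 + 0.0757174 = 0.960926.
⟨E⟩ = Σ EᵢPᵢ = 0.0752153 eV.
S/k_B = ln Z + ⟨E⟩/kT = ln(0.960926) + 0.0752153/0.186989 = -0.0398579 + 0.402245 = 0.3624.

0.3624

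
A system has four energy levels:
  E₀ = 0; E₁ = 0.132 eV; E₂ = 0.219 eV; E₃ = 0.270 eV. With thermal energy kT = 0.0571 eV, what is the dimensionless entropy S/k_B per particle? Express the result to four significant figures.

0.4349

Eᵢ/kT = 0, 2.31173, 3.83538, 4.72855.
Z = Σ e^(−Eᵢ/kT) = e^(−0) + e^(−2.31173) + e^(−3.83538) + e^(−4.72855) = 1.00000 + 0.0990897 + 0.0215931 + 0.00883928 = 1.12952.
⟨E⟩ = Σ EᵢPᵢ = 0.0178796 eV.
S/k_B = ln Z + ⟨E⟩/kT = ln(1.12952) + 0.0178796/0.0571 = 0.121793 + 0.313128 = 0.4349.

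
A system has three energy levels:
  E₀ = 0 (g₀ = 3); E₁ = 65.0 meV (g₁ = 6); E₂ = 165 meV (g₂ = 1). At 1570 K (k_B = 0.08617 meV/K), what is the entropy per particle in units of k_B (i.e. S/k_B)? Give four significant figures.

k_BT = 0.08617 × 1570 K = 135.287 meV.
Eᵢ/kT = 0, 0.480460, 1.21963.
Z = Σ gᵢe^(−Eᵢ/kT) = 3·e^(−0) + 6·e^(−0.480460) + 1·e^(−1.21963) = 3.00000 + 3.71099 + 0.295339 = 7.00633.
⟨E⟩ = Σ EᵢPᵢ = 41.3833 meV.
S/k_B = ln Z + ⟨E⟩/kT = ln(7.00633) + 41.3833/135.287 = 1.94681 + 0.305893 = 2.253.

2.253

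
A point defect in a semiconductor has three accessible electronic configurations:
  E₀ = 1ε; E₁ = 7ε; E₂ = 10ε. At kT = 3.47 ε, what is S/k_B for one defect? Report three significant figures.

Eᵢ/kT = 0.28818, 2.0173, 2.8818.
Z = Σ e^(−Eᵢ/kT) = e^(−0.28818) + e^(−2.0173) + e^(−2.8818) = 0.74963 + 0.13301 + 0.056034 = 0.93867.
⟨E⟩ = Σ EᵢPᵢ = 2.3875 ε.
S/k_B = ln Z + ⟨E⟩/kT = ln(0.93867) + 2.3875/3.47 = -0.063291 + 0.68804 = 0.625.

0.625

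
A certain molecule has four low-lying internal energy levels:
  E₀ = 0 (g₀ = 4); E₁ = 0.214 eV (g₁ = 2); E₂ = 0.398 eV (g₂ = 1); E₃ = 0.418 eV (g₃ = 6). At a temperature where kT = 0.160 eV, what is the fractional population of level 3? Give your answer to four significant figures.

Eᵢ/kT = 0, 1.33750, 2.48750, 2.61250.
Z = Σ gᵢe^(−Eᵢ/kT) = 4·e^(−0) + 2·e^(−1.33750) + 1·e^(−2.48750) + 6·e^(−2.61250) = 4.00000 + 0.525002 + 0.0831175 + 0.440106 = 5.04823.
P₃ = g₃ e^(−E₃/kT) / Z = 0.440106/5.04823 = 0.08718.

0.08718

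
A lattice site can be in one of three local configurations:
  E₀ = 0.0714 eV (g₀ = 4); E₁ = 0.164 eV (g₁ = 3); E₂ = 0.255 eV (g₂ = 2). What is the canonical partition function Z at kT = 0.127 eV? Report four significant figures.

Eᵢ/kT = 0.562205, 1.29134, 2.00787.
Z = Σ gᵢe^(−Eᵢ/kT) = 4·e^(−0.562205) + 3·e^(−1.29134) + 2·e^(−2.00787) = 2.27980 + 0.824707 + 0.268549 = 3.37306.

Z = 3.373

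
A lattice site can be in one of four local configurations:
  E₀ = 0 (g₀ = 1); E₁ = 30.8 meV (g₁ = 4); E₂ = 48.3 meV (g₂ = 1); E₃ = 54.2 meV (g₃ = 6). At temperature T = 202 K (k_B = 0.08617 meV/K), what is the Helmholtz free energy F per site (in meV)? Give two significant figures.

-12 meV

k_BT = 0.08617 × 202 K = 17.41 meV.
Eᵢ/kT = 0, 1.769, 2.774, 3.113.
Z = Σ gᵢe^(−Eᵢ/kT) = 1·e^(−0) + 4·e^(−1.769) + 1·e^(−2.774) + 6·e^(−3.113) = 1.000 + 0.6820 + 0.06241 + 0.2668 = 2.011.
F = −kT ln Z = −17.41 × ln(2.011) = −17.41 × 0.6986 = -12 meV.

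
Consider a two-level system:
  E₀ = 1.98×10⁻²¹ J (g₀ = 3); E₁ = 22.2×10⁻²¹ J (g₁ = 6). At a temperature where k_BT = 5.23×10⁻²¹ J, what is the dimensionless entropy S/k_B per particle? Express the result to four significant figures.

Eᵢ/kT = 0.378585, 4.24474.
Z = Σ gᵢe^(−Eᵢ/kT) = 3·e^(−0.378585) + 6·e^(−4.24474) = 2.05449 + 0.0860368 = 2.14053.
⟨E⟩ = Σ EᵢPᵢ = 2.79272 ×10⁻²¹ J.
S/k_B = ln Z + ⟨E⟩/kT = ln(2.14053) + 2.79272/5.23 = 0.761053 + 0.533981 = 1.295.

1.295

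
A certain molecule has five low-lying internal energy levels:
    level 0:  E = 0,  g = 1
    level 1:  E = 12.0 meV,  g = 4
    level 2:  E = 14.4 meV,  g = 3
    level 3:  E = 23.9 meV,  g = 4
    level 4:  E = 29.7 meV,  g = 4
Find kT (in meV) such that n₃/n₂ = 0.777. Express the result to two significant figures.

18 meV

n₃/n₂ = (g₃/g₂) exp[−(E₃−E₂)/kT] = 0.777.
⇒ (E₃−E₂)/kT = ln((4/3)/0.777) = ln(1.716) = 0.5400.
kT = 9.5 meV / 0.5400 = 18 meV.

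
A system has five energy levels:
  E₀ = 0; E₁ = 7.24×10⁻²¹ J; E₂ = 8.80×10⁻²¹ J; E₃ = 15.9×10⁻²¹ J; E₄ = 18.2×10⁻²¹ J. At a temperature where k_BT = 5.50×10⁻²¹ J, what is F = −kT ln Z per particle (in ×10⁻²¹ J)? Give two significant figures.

-2.5 ×10⁻²¹ J

Eᵢ/kT = 0, 1.316, 1.600, 2.891, 3.309.
Z = Σ e^(−Eᵢ/kT) = e^(−0) + e^(−1.316) + e^(−1.600) + e^(−2.891) + e^(−3.309) = 1.000 + 0.2682 + 0.2019 + 0.05552 + 0.03655 = 1.562.
F = −kT ln Z = −5.50 × ln(1.562) = −5.50 × 0.4460 = -2.5 ×10⁻²¹ J.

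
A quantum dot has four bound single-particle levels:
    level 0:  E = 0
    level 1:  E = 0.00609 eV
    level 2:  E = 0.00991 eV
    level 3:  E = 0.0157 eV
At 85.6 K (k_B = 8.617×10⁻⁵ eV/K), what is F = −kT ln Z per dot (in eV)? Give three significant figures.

-0.00441 eV

k_BT = 8.617×10⁻⁵ × 85.6 K = 0.0073762 eV.
Eᵢ/kT = 0, 0.82563, 1.3435, 2.1285.
Z = Σ e^(−Eᵢ/kT) = e^(−0) + e^(−0.82563) + e^(−1.3435) + e^(−2.1285) = 1.0000 + 0.43796 + 0.26093 + 0.11902 = 1.8179.
F = −kT ln Z = −0.0073762 × ln(1.8179) = −0.0073762 × 0.59768 = -0.00441 eV.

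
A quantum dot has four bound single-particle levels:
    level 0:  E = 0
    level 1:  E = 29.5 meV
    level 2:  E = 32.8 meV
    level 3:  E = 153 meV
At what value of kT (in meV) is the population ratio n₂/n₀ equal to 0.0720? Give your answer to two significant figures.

n₂/n₀ = exp[−(E₂−E₀)/kT] = 0.0720.
⇒ (E₂−E₀)/kT = ln(1/0.0720) = ln(13.89) = 2.631.
kT = 32.8 meV / 2.631 = 12 meV.

12 meV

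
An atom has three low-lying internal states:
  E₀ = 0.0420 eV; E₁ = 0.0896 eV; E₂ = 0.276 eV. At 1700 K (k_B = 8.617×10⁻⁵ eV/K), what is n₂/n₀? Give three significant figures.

k_BT = 8.617×10⁻⁵ × 1700 K = 0.14649 eV.
n₂/n₀ = exp[−(E₂−E₀)/kT] = exp(−(0.2340 eV)/(0.14649 eV)) = exp(-1.5974) = 0.202.

0.202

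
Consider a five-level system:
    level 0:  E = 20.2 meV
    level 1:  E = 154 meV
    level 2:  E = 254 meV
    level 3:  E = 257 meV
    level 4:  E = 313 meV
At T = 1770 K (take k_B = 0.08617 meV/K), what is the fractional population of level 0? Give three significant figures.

0.502

k_BT = 0.08617 × 1770 K = 152.52 meV.
Eᵢ/kT = 0.13244, 1.0097, 1.6654, 1.6850, 2.0522.
Z = Σ e^(−Eᵢ/kT) = e^(−0.13244) + e^(−1.0097) + e^(−1.6654) + e^(−1.6850) + e^(−2.0522) = 0.87596 + 0.36433 + 0.18911 + 0.18544 + 0.12845 = 1.7433.
P₀ = e^(−E₀/kT) / Z = 0.87596/1.7433 = 0.502.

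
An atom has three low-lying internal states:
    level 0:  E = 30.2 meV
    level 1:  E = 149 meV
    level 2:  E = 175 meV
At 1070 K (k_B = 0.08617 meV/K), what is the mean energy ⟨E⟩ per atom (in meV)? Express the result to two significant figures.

k_BT = 0.08617 × 1070 K = 92.20 meV.
Eᵢ/kT = 0.3275, 1.616, 1.898.
Z = Σ e^(−Eᵢ/kT) = e^(−0.3275) + e^(−1.616) + e^(−1.898) = 0.7207 + 0.1987 + 0.1499 = 1.069.
⟨E⟩ = Σ Eᵢ e^(−Eᵢ/kT) / Z = (30.2·0.7207 + 149·0.1987 + 175·0.1499) / 1.069 = 73 meV.

73 meV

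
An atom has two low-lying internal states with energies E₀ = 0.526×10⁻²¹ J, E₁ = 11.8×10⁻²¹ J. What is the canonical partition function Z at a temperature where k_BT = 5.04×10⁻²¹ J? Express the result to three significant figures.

Z = 0.997

Eᵢ/kT = 0.10437, 2.3413.
Z = Σ e^(−Eᵢ/kT) = e^(−0.10437) + e^(−2.3413) = 0.90089 + 0.096202 = 0.99709.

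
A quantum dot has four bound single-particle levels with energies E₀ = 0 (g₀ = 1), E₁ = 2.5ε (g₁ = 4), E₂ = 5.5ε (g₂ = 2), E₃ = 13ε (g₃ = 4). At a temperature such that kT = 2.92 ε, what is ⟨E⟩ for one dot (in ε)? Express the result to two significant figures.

2.1 ε

Eᵢ/kT = 0, 0.8562, 1.884, 4.452.
Z = Σ gᵢe^(−Eᵢ/kT) = 1·e^(−0) + 4·e^(−0.8562) + 2·e^(−1.884) + 4·e^(−4.452) = 1.000 + 1.699 + 0.3040 + 0.04662 = 3.050.
⟨E⟩ = Σ Eᵢ gᵢe^(−Eᵢ/kT) / Z = (0·1.000 + 2.5·1.699 + 5.5·0.3040 + 13·0.04662) / 3.050 = 2.1 ε.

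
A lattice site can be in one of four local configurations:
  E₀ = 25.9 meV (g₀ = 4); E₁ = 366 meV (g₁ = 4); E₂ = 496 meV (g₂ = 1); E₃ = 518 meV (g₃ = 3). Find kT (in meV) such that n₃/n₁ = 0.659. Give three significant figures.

n₃/n₁ = (g₃/g₁) exp[−(E₃−E₁)/kT] = 0.659.
⇒ (E₃−E₁)/kT = ln((3/4)/0.659) = ln(1.1381) = 0.12936.
kT = 152 meV / 0.12936 = 1180 meV.

1180 meV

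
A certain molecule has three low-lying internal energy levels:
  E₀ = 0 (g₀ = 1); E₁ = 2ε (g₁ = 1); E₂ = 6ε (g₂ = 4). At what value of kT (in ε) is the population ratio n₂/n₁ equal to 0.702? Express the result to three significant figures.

n₂/n₁ = (g₂/g₁) exp[−(E₂−E₁)/kT] = 0.702.
⇒ (E₂−E₁)/kT = ln((4/1)/0.702) = ln(5.6980) = 1.7401.
kT = 4ε / 1.7401 = 2.30 ε.

2.30 ε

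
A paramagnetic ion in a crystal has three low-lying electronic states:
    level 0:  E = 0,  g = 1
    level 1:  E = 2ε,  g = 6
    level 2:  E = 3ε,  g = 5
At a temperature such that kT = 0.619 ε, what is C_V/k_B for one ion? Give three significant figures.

Eᵢ/kT = 0, 3.2310, 4.8465.
Z = Σ gᵢe^(−Eᵢ/kT) = 1·e^(−0) + 6·e^(−3.2310) + 5·e^(−4.8465) = 1.0000 + 0.23711 + 0.039279 = 1.2764.
⟨E⟩ = 0.46385 ε, ⟨E²⟩ = 1.0200 ε².
C_V/k_B = (⟨E²⟩ − ⟨E⟩²)/(kT)² = (1.0200 − 0.21516)/0.38316 = 2.10.

2.10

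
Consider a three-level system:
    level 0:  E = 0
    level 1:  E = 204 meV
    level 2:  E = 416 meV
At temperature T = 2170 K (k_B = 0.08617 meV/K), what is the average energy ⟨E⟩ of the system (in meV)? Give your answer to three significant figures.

78.6 meV

k_BT = 0.08617 × 2170 K = 186.99 meV.
Eᵢ/kT = 0, 1.0910, 2.2247.
Z = Σ e^(−Eᵢ/kT) = e^(−0) + e^(−1.0910) + e^(−2.2247) = 1.0000 + 0.33588 + 0.10810 = 1.4440.
⟨E⟩ = Σ Eᵢ e^(−Eᵢ/kT) / Z = (0·1.0000 + 204·0.33588 + 416·0.10810) / 1.4440 = 78.6 meV.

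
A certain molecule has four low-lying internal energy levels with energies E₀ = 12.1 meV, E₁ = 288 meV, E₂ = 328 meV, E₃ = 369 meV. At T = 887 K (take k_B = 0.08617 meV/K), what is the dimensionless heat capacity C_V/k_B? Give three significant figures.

k_BT = 0.08617 × 887 K = 76.433 meV.
Eᵢ/kT = 0.15831, 3.7680, 4.2913, 4.8278.
Z = Σ e^(−Eᵢ/kT) = e^(−0.15831) + e^(−3.7680) + e^(−4.2913) + e^(−4.8278) = 0.85359 + 0.023098 + 0.013687 + 0.0080041 = 0.89838.
⟨E⟩ = 27.186 meV, ⟨E²⟩ = 5123.8 meV².
C_V/k_B = (⟨E²⟩ − ⟨E⟩²)/(kT)² = (5123.8 − 739.08)/5842.0 = 0.751.

0.751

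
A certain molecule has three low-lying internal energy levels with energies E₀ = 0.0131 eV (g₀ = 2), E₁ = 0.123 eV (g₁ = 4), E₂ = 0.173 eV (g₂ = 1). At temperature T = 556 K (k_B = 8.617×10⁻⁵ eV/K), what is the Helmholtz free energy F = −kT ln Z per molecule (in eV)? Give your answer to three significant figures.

k_BT = 8.617×10⁻⁵ × 556 K = 0.047911 eV.
Eᵢ/kT = 0.27342, 2.5673, 3.6109.
Z = Σ gᵢe^(−Eᵢ/kT) = 2·e^(−0.27342) + 4·e^(−2.5673) + 1·e^(−3.6109) = 1.5215 + 0.30697 + 0.027028 = 1.8555.
F = −kT ln Z = −0.047911 × ln(1.8555) = −0.047911 × 0.61815 = -0.0296 eV.

-0.0296 eV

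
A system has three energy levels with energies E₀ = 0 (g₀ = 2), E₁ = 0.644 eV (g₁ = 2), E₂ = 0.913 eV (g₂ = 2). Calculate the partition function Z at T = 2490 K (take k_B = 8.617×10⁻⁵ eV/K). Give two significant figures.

Z = 2.1

k_BT = 8.617×10⁻⁵ × 2490 K = 0.2146 eV.
Eᵢ/kT = 0, 3.001, 4.254.
Z = Σ gᵢe^(−Eᵢ/kT) = 2·e^(−0) + 2·e^(−3.001) + 2·e^(−4.254) = 2.000 + 0.09947 + 0.02841 = 2.128.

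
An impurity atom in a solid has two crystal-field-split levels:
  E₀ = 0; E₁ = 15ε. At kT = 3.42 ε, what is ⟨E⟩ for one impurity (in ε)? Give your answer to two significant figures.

0.18 ε

Eᵢ/kT = 0, 4.386.
Z = Σ e^(−Eᵢ/kT) = e^(−0) + e^(−4.386) = 1.000 + 0.01245 = 1.012.
⟨E⟩ = Σ Eᵢ e^(−Eᵢ/kT) / Z = (0·1.000 + 15·0.01245) / 1.012 = 0.18 ε.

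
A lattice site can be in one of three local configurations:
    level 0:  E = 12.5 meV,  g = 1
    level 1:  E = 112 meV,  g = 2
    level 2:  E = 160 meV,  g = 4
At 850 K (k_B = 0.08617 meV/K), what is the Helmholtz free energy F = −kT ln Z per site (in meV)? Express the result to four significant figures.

k_BT = 0.08617 × 850 K = 73.2445 meV.
Eᵢ/kT = 0.170661, 1.52913, 2.18446.
Z = Σ gᵢe^(−Eᵢ/kT) = 1·e^(−0.170661) + 2·e^(−1.52913) + 4·e^(−2.18446) = 0.843107 + 0.433448 + 0.450154 = 1.72671.
F = −kT ln Z = −73.2445 × ln(1.72671) = −73.2445 × 0.546218 = -40.01 meV.

-40.01 meV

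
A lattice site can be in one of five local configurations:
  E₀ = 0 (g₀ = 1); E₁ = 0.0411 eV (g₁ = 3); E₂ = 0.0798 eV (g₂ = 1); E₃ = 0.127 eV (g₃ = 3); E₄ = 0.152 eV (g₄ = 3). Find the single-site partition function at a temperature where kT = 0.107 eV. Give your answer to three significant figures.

Z = 5.16

Eᵢ/kT = 0, 0.38411, 0.74579, 1.1869, 1.4206.
Z = Σ gᵢe^(−Eᵢ/kT) = 1·e^(−0) + 3·e^(−0.38411) + 1·e^(−0.74579) + 3·e^(−1.1869) + 3·e^(−1.4206) = 1.0000 + 2.0432 + 0.47436 + 0.91550 + 0.72471 = 5.1578.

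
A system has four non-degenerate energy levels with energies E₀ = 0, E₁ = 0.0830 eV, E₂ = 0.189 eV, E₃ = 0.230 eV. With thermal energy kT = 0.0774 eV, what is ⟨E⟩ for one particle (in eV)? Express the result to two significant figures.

0.038 eV

Eᵢ/kT = 0, 1.072, 2.442, 2.972.
Z = Σ e^(−Eᵢ/kT) = e^(−0) + e^(−1.072) + e^(−2.442) + e^(−2.972) = 1.000 + 0.3423 + 0.08699 + 0.05120 = 1.480.
⟨E⟩ = Σ Eᵢ e^(−Eᵢ/kT) / Z = (0·1.000 + 0.0830·0.3423 + 0.189·0.08699 + 0.230·0.05120) / 1.480 = 0.038 eV.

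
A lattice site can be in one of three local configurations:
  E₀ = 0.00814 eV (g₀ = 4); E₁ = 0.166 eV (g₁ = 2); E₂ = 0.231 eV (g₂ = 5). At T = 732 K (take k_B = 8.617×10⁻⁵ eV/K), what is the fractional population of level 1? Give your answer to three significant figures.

0.0380

k_BT = 8.617×10⁻⁵ × 732 K = 0.063076 eV.
Eᵢ/kT = 0.12905, 2.6317, 3.6622.
Z = Σ gᵢe^(−Eᵢ/kT) = 4·e^(−0.12905) + 2·e^(−2.6317) + 5·e^(−3.6622) = 3.5157 + 0.14391 + 0.12838 = 3.7880.
P₁ = g₁ e^(−E₁/kT) / Z = 0.14391/3.7880 = 0.0380.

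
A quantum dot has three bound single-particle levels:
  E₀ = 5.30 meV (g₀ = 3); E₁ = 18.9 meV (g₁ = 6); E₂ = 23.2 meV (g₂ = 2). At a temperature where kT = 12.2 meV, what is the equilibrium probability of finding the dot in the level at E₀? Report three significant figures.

0.553

Eᵢ/kT = 0.43443, 1.5492, 1.9016.
Z = Σ gᵢe^(−Eᵢ/kT) = 3·e^(−0.43443) + 6·e^(−1.5492) + 2·e^(−1.9016) = 1.9429 + 1.2745 + 0.29866 = 3.5161.
P₀ = g₀ e^(−E₀/kT) / Z = 1.9429/3.5161 = 0.553.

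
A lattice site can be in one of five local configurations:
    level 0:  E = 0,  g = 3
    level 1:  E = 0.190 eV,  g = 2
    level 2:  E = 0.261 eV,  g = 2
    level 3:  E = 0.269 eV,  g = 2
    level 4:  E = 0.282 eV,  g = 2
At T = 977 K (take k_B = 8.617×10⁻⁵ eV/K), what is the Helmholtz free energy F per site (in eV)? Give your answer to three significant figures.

-0.104 eV

k_BT = 8.617×10⁻⁵ × 977 K = 0.084188 eV.
Eᵢ/kT = 0, 2.2569, 3.1002, 3.1952, 3.3496.
Z = Σ gᵢe^(−Eᵢ/kT) = 3·e^(−0) + 2·e^(−2.2569) + 2·e^(−3.1002) + 2·e^(−3.1952) + 2·e^(−3.3496) = 3.0000 + 0.20935 + 0.090080 + 0.081917 + 0.070197 = 3.4515.
F = −kT ln Z = −0.084188 × ln(3.4515) = −0.084188 × 1.2388 = -0.104 eV.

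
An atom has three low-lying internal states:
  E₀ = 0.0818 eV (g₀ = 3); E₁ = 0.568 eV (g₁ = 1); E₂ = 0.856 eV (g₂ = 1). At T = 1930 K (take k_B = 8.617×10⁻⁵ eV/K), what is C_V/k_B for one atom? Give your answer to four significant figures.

k_BT = 8.617×10⁻⁵ × 1930 K = 0.166308 eV.
Eᵢ/kT = 0.491858, 3.41535, 5.14708.
Z = Σ gᵢe^(−Eᵢ/kT) = 3·e^(−0.491858) + 1·e^(−3.41535) + 1·e^(−5.14708) = 1.83447 + 0.0328649 + 0.00581636 = 1.87315.
⟨E⟩ = 0.0927345 eV, ⟨E²⟩ = 0.0144888 eV².
C_V/k_B = (⟨E²⟩ − ⟨E⟩²)/(kT)² = (0.0144888 − 0.00859969)/0.0276584 = 0.2129.

0.2129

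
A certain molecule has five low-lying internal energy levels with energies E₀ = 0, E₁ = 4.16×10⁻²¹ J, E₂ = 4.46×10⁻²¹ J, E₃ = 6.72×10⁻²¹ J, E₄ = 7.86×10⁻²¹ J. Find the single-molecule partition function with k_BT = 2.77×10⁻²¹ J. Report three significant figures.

Eᵢ/kT = 0, 1.5018, 1.6101, 2.4260, 2.8375.
Z = Σ e^(−Eᵢ/kT) = e^(−0) + e^(−1.5018) + e^(−1.6101) + e^(−2.4260) + e^(−2.8375) = 1.0000 + 0.22273 + 0.19987 + 0.088390 + 0.058572 = 1.5696.

Z = 1.57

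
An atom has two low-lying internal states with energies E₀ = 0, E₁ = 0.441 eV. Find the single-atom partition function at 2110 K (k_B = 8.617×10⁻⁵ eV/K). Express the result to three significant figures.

k_BT = 8.617×10⁻⁵ × 2110 K = 0.18182 eV.
Eᵢ/kT = 0, 2.4255.
Z = Σ e^(−Eᵢ/kT) = e^(−0) + e^(−2.4255) = 1.0000 + 0.088434 = 1.0884.

Z = 1.09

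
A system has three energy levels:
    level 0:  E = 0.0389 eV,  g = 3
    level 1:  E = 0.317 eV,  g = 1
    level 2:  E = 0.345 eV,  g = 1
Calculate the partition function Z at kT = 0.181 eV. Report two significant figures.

Eᵢ/kT = 0.2149, 1.751, 1.906.
Z = Σ gᵢe^(−Eᵢ/kT) = 3·e^(−0.2149) + 1·e^(−1.751) + 1·e^(−1.906) = 2.420 + 0.1736 + 0.1487 = 2.742.

Z = 2.7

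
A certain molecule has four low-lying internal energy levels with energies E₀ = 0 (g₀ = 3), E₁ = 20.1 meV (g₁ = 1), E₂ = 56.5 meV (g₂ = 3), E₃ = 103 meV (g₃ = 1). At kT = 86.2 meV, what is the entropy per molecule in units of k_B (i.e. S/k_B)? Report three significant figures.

2.01

Eᵢ/kT = 0, 0.23318, 0.65545, 1.1949.
Z = Σ gᵢe^(−Eᵢ/kT) = 3·e^(−0) + 1·e^(−0.23318) + 3·e^(−0.65545) + 1·e^(−1.1949) = 3.0000 + 0.79201 + 1.5576 + 0.30273 = 5.6523.
⟨E⟩ = Σ EᵢPᵢ = 23.903 meV.
S/k_B = ln Z + ⟨E⟩/kT = ln(5.6523) + 23.903/86.2 = 1.7321 + 0.27730 = 2.01.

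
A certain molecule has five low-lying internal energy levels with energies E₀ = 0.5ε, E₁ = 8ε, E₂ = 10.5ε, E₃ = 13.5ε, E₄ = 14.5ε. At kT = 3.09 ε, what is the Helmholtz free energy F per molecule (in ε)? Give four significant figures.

0.05939 ε

Eᵢ/kT = 0.161812, 2.58900, 3.39806, 4.36893, 4.69256.
Z = Σ e^(−Eᵢ/kT) = e^(−0.161812) + e^(−2.58900) + e^(−3.39806) + e^(−4.36893) + e^(−4.69256) = 0.850601 + 0.0750951 + 0.0334381 + 0.0126648 + 0.00916320 = 0.980962.
F = −kT ln Z = −3.09 × ln(0.980962) = −3.09 × -0.0192216 = 0.05939 ε.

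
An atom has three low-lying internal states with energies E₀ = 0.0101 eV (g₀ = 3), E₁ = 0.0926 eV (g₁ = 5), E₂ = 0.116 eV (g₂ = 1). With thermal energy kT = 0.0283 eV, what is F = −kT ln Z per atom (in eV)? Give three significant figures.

Eᵢ/kT = 0.35689, 3.2721, 4.0989.
Z = Σ gᵢe^(−Eᵢ/kT) = 3·e^(−0.35689) + 5·e^(−3.2721) + 1·e^(−4.0989) = 2.0995 + 0.18963 + 0.016591 = 2.3057.
F = −kT ln Z = −0.0283 × ln(2.3057) = −0.0283 × 0.83538 = -0.0236 eV.

-0.0236 eV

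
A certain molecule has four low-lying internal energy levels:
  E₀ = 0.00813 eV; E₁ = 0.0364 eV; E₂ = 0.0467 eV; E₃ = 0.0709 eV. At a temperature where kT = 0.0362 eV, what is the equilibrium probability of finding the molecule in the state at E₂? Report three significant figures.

0.174

Eᵢ/kT = 0.22459, 1.0055, 1.2901, 1.9586.
Z = Σ e^(−Eᵢ/kT) = e^(−0.22459) + e^(−1.0055) + e^(−1.2901) + e^(−1.9586) = 0.79884 + 0.36586 + 0.27524 + 0.14106 = 1.5810.
P₂ = e^(−E₂/kT) / Z = 0.27524/1.5810 = 0.174.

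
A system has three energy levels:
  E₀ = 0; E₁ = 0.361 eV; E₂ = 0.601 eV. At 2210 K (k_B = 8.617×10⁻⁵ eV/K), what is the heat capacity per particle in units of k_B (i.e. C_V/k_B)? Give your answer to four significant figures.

0.6847

k_BT = 8.617×10⁻⁵ × 2210 K = 0.190436 eV.
Eᵢ/kT = 0, 1.89565, 3.15592.
Z = Σ e^(−Eᵢ/kT) = e^(−0) + e^(−1.89565) + e^(−3.15592) = 1.00000 + 0.150221 + 0.0425992 = 1.19282.
⟨E⟩ = 0.0669270 eV, ⟨E²⟩ = 0.0293119 eV².
C_V/k_B = (⟨E²⟩ − ⟨E⟩²)/(kT)² = (0.0293119 − 0.00447922)/0.0362659 = 0.6847.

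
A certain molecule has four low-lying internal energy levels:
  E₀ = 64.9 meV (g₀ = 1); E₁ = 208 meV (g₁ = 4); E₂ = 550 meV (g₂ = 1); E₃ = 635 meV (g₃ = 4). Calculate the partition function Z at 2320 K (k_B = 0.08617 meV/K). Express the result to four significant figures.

Z = 2.367

k_BT = 0.08617 × 2320 K = 199.914 meV.
Eᵢ/kT = 0.324640, 1.04045, 2.75118, 3.17637.
Z = Σ gᵢe^(−Eᵢ/kT) = 1·e^(−0.324640) + 4·e^(−1.04045) + 1·e^(−2.75118) + 4·e^(−3.17637) = 0.722788 + 1.41318 + 0.0638525 + 0.166948 = 2.36677.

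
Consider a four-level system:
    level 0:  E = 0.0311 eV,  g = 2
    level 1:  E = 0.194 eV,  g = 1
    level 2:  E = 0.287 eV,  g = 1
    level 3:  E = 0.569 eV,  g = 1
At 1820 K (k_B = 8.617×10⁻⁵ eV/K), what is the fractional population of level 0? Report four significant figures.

0.7746

k_BT = 8.617×10⁻⁵ × 1820 K = 0.156829 eV.
Eᵢ/kT = 0.198305, 1.23702, 1.83002, 3.62816.
Z = Σ gᵢe^(−Eᵢ/kT) = 2·e^(−0.198305) + 1·e^(−1.23702) + 1·e^(−1.83002) + 1·e^(−3.62816) = 1.64024 + 0.290248 + 0.160410 + 0.0265650 = 2.11746.
P₀ = g₀ e^(−E₀/kT) / Z = 1.64024/2.11746 = 0.7746.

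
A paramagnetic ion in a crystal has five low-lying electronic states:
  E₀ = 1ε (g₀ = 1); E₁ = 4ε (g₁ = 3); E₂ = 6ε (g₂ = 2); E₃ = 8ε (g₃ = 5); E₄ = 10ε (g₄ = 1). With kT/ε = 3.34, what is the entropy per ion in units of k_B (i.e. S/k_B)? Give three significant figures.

Eᵢ/kT = 0.29940, 1.1976, 1.7964, 2.3952, 2.9940.
Z = Σ gᵢe^(−Eᵢ/kT) = 1·e^(−0.29940) + 3·e^(−1.1976) + 2·e^(−1.7964) + 5·e^(−2.3952) + 1·e^(−2.9940) = 0.74126 + 0.90575 + 0.33179 + 0.45577 + 0.050087 = 2.4847.
⟨E⟩ = Σ EᵢPᵢ = 4.2267 ε.
S/k_B = ln Z + ⟨E⟩/kT = ln(2.4847) + 4.2267/3.34 = 0.91015 + 1.2655 = 2.18.

2.18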